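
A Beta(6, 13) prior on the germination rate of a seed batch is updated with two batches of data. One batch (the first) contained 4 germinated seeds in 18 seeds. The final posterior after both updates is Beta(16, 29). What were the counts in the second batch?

6 germinated seeds and 2 non-germinating seeds

Sequential conjugate updates are equivalent to a single update on the pooled data, so total successes = posterior α − prior α and total failures = posterior β − prior β.
Total across both batches: 16−6=10 germinated seeds, 29−13=16 non-germinating seeds.
Subtract the first batch: 10−4=6 germinated seeds and 16−14=2 non-germinating seeds.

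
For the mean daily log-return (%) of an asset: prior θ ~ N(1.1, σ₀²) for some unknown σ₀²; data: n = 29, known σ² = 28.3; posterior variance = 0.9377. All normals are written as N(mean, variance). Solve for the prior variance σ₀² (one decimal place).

σ₀² = 24.0

Posterior precision equals prior precision plus data precision: 1/σ_n² = 1/σ₀² + n/σ².
So 1/σ₀² = 1/0.9377 − 29/28.3 = 1.066439 − 1.024735 = 0.041704.
Hence σ₀² = 1/0.041704 ≈ 24.0.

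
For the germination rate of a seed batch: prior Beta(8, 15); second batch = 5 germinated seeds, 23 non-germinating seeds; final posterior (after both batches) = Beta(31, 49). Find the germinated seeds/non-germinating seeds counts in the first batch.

18 germinated seeds and 11 non-germinating seeds

Because Beta–binomial updating is additive in the counts, the combined data contributed (α_post−α_prior, β_post−β_prior) successes and failures.
Total across both batches: 31−8=23 germinated seeds, 49−15=34 non-germinating seeds.
Subtract the second batch: 23−5=18 germinated seeds and 34−23=11 non-germinating seeds.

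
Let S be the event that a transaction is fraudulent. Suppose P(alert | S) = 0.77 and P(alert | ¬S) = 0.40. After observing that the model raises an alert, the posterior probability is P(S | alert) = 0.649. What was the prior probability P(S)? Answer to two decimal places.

P(S) = 0.49

In odds form, posterior odds = prior odds × likelihood ratio, so prior odds = posterior odds ÷ LR.
Posterior odds = 0.649/(1−0.649) = 1.8490. LR = 0.77/0.40 = 1.9250.
Prior odds = 1.8490/1.9250 = 0.9605, so P(S) = 0.9605/(1+0.9605) ≈ 0.49.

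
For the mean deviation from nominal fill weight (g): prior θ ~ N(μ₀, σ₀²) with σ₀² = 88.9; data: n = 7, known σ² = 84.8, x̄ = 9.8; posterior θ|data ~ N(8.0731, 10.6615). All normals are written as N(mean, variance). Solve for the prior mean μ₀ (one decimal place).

μ₀ = -4.6

With known observation variance, the Normal–Normal posterior has precision τ_n = τ₀ + n/σ² and mean μ_n = (τ₀μ₀ + (n/σ²)x̄)/τ_n.
Here τ₀ = 1/88.9 = 0.011249 and τ_data = 7/84.8 = 0.082547, so τ_n = 0.093796.
Rearranging for μ₀: μ₀ = (μ_n·τ_n − τ_data·x̄)/τ₀ = (8.0731·0.093796 − 0.082547·9.8) / 0.011249 = -0.051736/0.011249 ≈ -4.6.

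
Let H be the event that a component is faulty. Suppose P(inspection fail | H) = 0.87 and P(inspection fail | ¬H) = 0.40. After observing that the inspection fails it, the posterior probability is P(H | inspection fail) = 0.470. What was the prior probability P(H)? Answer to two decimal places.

In odds form, posterior odds = prior odds × likelihood ratio, so prior odds = posterior odds ÷ LR.
Posterior odds = 0.470/(1−0.470) = 0.8868. LR = 0.87/0.40 = 2.1750.
Prior odds = 0.8868/2.1750 = 0.4077, so P(H) = 0.4077/(1+0.4077) ≈ 0.29.

P(H) = 0.29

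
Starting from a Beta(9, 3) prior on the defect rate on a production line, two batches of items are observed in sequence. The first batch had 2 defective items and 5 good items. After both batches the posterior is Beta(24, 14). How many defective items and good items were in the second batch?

13 defective items and 6 good items

Because Beta–binomial updating is additive in the counts, the combined data contributed (α_post−α_prior, β_post−β_prior) successes and failures.
Total across both batches: 24−9=15 defective items, 14−3=11 good items.
Subtract the first batch: 15−2=13 defective items and 11−5=6 good items.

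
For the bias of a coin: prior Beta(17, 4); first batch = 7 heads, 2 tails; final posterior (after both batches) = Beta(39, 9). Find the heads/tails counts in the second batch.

Sequential conjugate updates are equivalent to a single update on the pooled data, so total successes = posterior α − prior α and total failures = posterior β − prior β.
Total across both batches: 39−17=22 heads, 9−4=5 tails.
Subtract the first batch: 22−7=15 heads and 5−2=3 tails.

15 heads and 3 tails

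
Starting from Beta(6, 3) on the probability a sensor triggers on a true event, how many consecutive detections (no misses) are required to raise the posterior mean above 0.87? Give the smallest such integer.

k = 15

After k detections and 0 misses the posterior is Beta(6+k, 3), with mean (6+k)/(6+3+k).
Set (6+k)/(9+k) > 0.87 and solve: k > (0.87·9 − 6)/(1 − 0.87) = 14.077.
The smallest integer exceeding 14.077 is 15.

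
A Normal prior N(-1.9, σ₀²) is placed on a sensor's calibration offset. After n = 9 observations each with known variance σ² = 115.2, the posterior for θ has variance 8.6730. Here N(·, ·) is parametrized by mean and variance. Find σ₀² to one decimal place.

σ₀² = 26.9

For the Normal–Normal model with known σ², precisions add: τ_n = τ₀ + n/σ².
So 1/σ₀² = 1/8.6730 − 9/115.2 = 0.115300 − 0.078125 = 0.037175.
Hence σ₀² = 1/0.037175 ≈ 26.9.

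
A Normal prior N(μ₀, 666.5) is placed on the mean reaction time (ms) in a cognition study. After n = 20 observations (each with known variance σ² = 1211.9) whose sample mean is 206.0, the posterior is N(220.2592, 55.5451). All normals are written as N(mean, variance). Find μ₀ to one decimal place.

The posterior mean is a precision-weighted average: μ_n = (τ₀μ₀ + τ_data·x̄)/(τ₀+τ_data), with τ₀=1/σ₀² and τ_data=n/σ².
Here τ₀ = 1/666.5 = 0.001500 and τ_data = 20/1211.9 = 0.016503, so τ_n = 0.018003.
Rearranging for μ₀: μ₀ = (μ_n·τ_n − τ_data·x̄)/τ₀ = (220.2592·0.018003 − 0.016503·206.0) / 0.001500 = 0.565708/0.001500 ≈ 377.1.

μ₀ = 377.1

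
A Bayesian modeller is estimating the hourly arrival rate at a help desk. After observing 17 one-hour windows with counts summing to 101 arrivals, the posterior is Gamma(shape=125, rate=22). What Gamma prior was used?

A Gamma(α, β) prior (rate parametrization) on a Poisson rate with n observations summing to S gives posterior Gamma(α+S, β+n).
So α = 125 − 101 = 24 and β = 22 − 17 = 5.

Gamma(shape=24, rate=5)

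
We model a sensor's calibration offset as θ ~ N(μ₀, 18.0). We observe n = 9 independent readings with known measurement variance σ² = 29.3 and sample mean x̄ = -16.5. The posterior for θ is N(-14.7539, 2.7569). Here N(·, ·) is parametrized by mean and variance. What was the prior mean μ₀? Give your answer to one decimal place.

With known observation variance, the Normal–Normal posterior has precision τ_n = τ₀ + n/σ² and mean μ_n = (τ₀μ₀ + (n/σ²)x̄)/τ_n.
Here τ₀ = 1/18.0 = 0.055556 and τ_data = 9/29.3 = 0.307167, so τ_n = 0.362723.
Rearranging for μ₀: μ₀ = (μ_n·τ_n − τ_data·x̄)/τ₀ = (-14.7539·0.362723 − 0.307167·-16.5) / 0.055556 = -0.283323/0.055556 ≈ -5.1.

μ₀ = -5.1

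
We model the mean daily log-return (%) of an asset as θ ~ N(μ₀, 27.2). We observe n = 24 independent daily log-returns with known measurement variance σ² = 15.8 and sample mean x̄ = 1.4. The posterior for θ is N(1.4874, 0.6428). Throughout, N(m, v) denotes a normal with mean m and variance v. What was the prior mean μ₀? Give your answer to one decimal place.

μ₀ = 5.1

The posterior mean is a precision-weighted average: μ_n = (τ₀μ₀ + τ_data·x̄)/(τ₀+τ_data), with τ₀=1/σ₀² and τ_data=n/σ².
Here τ₀ = 1/27.2 = 0.036765 and τ_data = 24/15.8 = 1.518987, so τ_n = 1.555752.
Rearranging for μ₀: μ₀ = (μ_n·τ_n − τ_data·x̄)/τ₀ = (1.4874·1.555752 − 1.518987·1.4) / 0.036765 = 0.187444/0.036765 ≈ 5.1.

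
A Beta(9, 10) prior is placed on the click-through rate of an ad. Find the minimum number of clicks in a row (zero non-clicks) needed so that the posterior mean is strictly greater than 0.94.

After k clicks and 0 non-clicks the posterior is Beta(9+k, 10), with mean (9+k)/(9+10+k).
Set (9+k)/(19+k) > 0.94 and solve: k > (0.94·19 − 9)/(1 − 0.94) = 147.667.
The smallest integer exceeding 147.667 is 148, and checking k=148: (157)/(167) = 0.9401 > 0.94.

k = 148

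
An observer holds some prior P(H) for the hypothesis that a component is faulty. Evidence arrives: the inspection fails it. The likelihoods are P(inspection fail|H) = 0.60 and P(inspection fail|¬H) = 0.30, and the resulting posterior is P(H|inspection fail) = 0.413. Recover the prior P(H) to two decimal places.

P(H) = 0.26

In odds form, posterior odds = prior odds × likelihood ratio, so prior odds = posterior odds ÷ LR.
Posterior odds = 0.413/(1−0.413) = 0.7036. LR = 0.60/0.30 = 2.0000.
Prior odds = 0.7036/2.0000 = 0.3518, so P(H) = 0.3518/(1+0.3518) ≈ 0.26.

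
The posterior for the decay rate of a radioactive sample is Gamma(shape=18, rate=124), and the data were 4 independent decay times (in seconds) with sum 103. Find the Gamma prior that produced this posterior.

Gamma(shape=14, rate=21)

Gamma–exponential conjugacy: posterior shape = α + n, posterior rate = β + Σtᵢ.
So α = 18 − 4 = 14 and β = 124 − 103 = 21.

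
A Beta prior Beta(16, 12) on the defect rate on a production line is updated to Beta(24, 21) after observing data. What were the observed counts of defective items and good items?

A Beta(a, b) prior with s successes and f failures in binomial data gives a Beta(a+s, b+f) posterior.
Match parameters: s=24−16=8, f=21−12=9.

8 defective items and 9 good items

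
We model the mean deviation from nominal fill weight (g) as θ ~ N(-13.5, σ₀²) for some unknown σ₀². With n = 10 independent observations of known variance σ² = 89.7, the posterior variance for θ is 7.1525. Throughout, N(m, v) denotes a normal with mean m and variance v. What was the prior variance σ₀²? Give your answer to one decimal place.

σ₀² = 35.3

For the Normal–Normal model with known σ², precisions add: τ_n = τ₀ + n/σ².
So 1/σ₀² = 1/7.1525 − 10/89.7 = 0.139811 − 0.111483 = 0.028328.
Hence σ₀² = 1/0.028328 ≈ 35.3.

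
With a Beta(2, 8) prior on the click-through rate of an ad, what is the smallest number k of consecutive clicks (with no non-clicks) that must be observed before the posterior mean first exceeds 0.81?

k = 33

After k clicks and 0 non-clicks the posterior is Beta(2+k, 8), with mean (2+k)/(2+8+k).
Set (2+k)/(10+k) > 0.81 and solve: k > (0.81·10 − 2)/(1 − 0.81) = 32.105.
The smallest integer exceeding 32.105 is 33, and checking k=33: (35)/(43) = 0.8140 > 0.81.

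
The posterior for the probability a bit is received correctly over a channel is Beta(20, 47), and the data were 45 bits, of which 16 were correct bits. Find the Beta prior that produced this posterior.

Beta(4, 18)

Beta is conjugate to the binomial likelihood: posterior = Beta(α+s, β+f).
Subtract the data counts: 20−16=4, 47−29=18.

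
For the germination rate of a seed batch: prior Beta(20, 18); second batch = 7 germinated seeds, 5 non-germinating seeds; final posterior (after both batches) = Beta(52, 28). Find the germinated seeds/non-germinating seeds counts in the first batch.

25 germinated seeds and 5 non-germinating seeds

Sequential conjugate updates are equivalent to a single update on the pooled data, so total successes = posterior α − prior α and total failures = posterior β − prior β.
Total across both batches: 52−20=32 germinated seeds, 28−18=10 non-germinating seeds.
Subtract the second batch: 32−7=25 germinated seeds and 10−5=5 non-germinating seeds.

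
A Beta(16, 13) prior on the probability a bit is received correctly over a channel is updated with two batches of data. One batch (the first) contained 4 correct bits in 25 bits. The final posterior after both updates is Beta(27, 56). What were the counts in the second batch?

7 correct bits and 22 errors

Sequential conjugate updates are equivalent to a single update on the pooled data, so total successes = posterior α − prior α and total failures = posterior β − prior β.
Total across both batches: 27−16=11 correct bits, 56−13=43 errors.
Subtract the first batch: 11−4=7 correct bits and 43−21=22 errors.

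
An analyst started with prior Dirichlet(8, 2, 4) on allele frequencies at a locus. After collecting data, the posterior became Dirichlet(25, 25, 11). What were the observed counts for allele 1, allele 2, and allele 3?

For a Dirichlet(α) prior with multinomial counts c, the posterior is Dirichlet(α + c) componentwise.
Counts are posterior − prior componentwise: 25−8=17, 25−2=23, 11−4=7.

counts (17, 23, 7)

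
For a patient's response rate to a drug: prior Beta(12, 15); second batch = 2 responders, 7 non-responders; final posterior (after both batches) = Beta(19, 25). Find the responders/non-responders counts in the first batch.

Because Beta–binomial updating is additive in the counts, the combined data contributed (α_post−α_prior, β_post−β_prior) successes and failures.
Total across both batches: 19−12=7 responders, 25−15=10 non-responders.
Subtract the second batch: 7−2=5 responders and 10−7=3 non-responders.

5 responders and 3 non-responders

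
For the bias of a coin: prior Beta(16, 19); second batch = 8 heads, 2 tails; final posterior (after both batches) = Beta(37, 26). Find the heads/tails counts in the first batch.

Because Beta–binomial updating is additive in the counts, the combined data contributed (α_post−α_prior, β_post−β_prior) successes and failures.
Total across both batches: 37−16=21 heads, 26−19=7 tails.
Subtract the second batch: 21−8=13 heads and 7−2=5 tails.

13 heads and 5 tails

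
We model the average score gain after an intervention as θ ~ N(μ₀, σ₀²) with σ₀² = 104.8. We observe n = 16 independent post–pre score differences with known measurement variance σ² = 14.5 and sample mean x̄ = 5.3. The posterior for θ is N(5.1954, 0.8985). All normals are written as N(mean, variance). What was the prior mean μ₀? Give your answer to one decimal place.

μ₀ = -6.9

With known observation variance, the Normal–Normal posterior has precision τ_n = τ₀ + n/σ² and mean μ_n = (τ₀μ₀ + (n/σ²)x̄)/τ_n.
Here τ₀ = 1/104.8 = 0.009542 and τ_data = 16/14.5 = 1.103448, so τ_n = 1.112990.
Rearranging for μ₀: μ₀ = (μ_n·τ_n − τ_data·x̄)/τ₀ = (5.1954·1.112990 − 1.103448·5.3) / 0.009542 = -0.065846/0.009542 ≈ -6.9.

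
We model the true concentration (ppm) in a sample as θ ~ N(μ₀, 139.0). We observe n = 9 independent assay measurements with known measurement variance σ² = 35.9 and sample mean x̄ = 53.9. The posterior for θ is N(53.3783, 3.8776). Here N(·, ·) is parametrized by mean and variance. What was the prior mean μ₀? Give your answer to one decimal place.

The posterior mean is a precision-weighted average: μ_n = (τ₀μ₀ + τ_data·x̄)/(τ₀+τ_data), with τ₀=1/σ₀² and τ_data=n/σ².
Here τ₀ = 1/139.0 = 0.007194 and τ_data = 9/35.9 = 0.250696, so τ_n = 0.257890.
Rearranging for μ₀: μ₀ = (μ_n·τ_n − τ_data·x̄)/τ₀ = (53.3783·0.257890 − 0.250696·53.9) / 0.007194 = 0.253215/0.007194 ≈ 35.2.

μ₀ = 35.2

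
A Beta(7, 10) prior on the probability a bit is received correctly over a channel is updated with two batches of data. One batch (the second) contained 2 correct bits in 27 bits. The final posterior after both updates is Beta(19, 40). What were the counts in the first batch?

Sequential conjugate updates are equivalent to a single update on the pooled data, so total successes = posterior α − prior α and total failures = posterior β − prior β.
Total across both batches: 19−7=12 correct bits, 40−10=30 errors.
Subtract the second batch: 12−2=10 correct bits and 30−25=5 errors.

10 correct bits and 5 errors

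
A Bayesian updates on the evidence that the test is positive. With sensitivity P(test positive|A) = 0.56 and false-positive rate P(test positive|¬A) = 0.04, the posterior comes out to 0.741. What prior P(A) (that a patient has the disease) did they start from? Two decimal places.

P(A) = 0.17

Bayes' rule in odds form gives O(A|E) = O(A)·[P(E|A)/P(E|¬A)], hence O(A) = O(A|E)/LR.
Posterior odds = 0.741/(1−0.741) = 2.8610. LR = 0.56/0.04 = 14.0000.
Prior odds = 2.8610/14.0000 = 0.2044, so P(A) = 0.2044/(1+0.2044) ≈ 0.17.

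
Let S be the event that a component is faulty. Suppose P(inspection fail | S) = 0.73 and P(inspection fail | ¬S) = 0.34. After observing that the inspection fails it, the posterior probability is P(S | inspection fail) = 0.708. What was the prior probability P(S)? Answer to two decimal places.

P(S) = 0.53

Bayes' rule in odds form gives O(S|E) = O(S)·[P(E|S)/P(E|¬S)], hence O(S) = O(S|E)/LR.
Posterior odds = 0.708/(1−0.708) = 2.4247. LR = 0.73/0.34 = 2.1471.
Prior odds = 2.4247/2.1471 = 1.1293, so P(S) = 1.1293/(1+1.1293) ≈ 0.53.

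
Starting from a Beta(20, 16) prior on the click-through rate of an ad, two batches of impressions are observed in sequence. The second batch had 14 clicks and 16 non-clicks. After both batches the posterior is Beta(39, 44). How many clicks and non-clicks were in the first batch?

Sequential conjugate updates are equivalent to a single update on the pooled data, so total successes = posterior α − prior α and total failures = posterior β − prior β.
Total across both batches: 39−20=19 clicks, 44−16=28 non-clicks.
Subtract the second batch: 19−14=5 clicks and 28−16=12 non-clicks.

5 clicks and 12 non-clicks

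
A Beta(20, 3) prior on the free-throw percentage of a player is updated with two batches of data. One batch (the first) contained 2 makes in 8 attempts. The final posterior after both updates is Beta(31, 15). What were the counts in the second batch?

Because Beta–binomial updating is additive in the counts, the combined data contributed (α_post−α_prior, β_post−β_prior) successes and failures.
Total across both batches: 31−20=11 makes, 15−3=12 misses.
Subtract the first batch: 11−2=9 makes and 12−6=6 misses.

9 makes and 6 misses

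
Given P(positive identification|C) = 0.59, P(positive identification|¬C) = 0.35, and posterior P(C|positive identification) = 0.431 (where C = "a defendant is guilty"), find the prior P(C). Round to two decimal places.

P(C) = 0.31

Bayes' rule in odds form gives O(C|E) = O(C)·[P(E|C)/P(E|¬C)], hence O(C) = O(C|E)/LR.
Posterior odds = 0.431/(1−0.431) = 0.7575. LR = 0.59/0.35 = 1.6857.
Prior odds = 0.7575/1.6857 = 0.4494, so P(C) = 0.4494/(1+0.4494) ≈ 0.31.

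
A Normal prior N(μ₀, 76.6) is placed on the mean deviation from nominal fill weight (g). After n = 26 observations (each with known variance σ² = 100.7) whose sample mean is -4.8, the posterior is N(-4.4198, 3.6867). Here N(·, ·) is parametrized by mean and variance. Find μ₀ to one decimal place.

With known observation variance, the Normal–Normal posterior has precision τ_n = τ₀ + n/σ² and mean μ_n = (τ₀μ₀ + (n/σ²)x̄)/τ_n.
Here τ₀ = 1/76.6 = 0.013055 and τ_data = 26/100.7 = 0.258193, so τ_n = 0.271248.
Rearranging for μ₀: μ₀ = (μ_n·τ_n − τ_data·x̄)/τ₀ = (-4.4198·0.271248 − 0.258193·-4.8) / 0.013055 = 0.040464/0.013055 ≈ 3.1.

μ₀ = 3.1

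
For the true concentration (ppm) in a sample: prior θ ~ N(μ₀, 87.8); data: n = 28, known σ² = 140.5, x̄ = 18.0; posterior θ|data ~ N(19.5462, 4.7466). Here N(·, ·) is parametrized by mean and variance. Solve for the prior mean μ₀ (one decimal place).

With known observation variance, the Normal–Normal posterior has precision τ_n = τ₀ + n/σ² and mean μ_n = (τ₀μ₀ + (n/σ²)x̄)/τ_n.
Here τ₀ = 1/87.8 = 0.011390 and τ_data = 28/140.5 = 0.199288, so τ_n = 0.210678.
Rearranging for μ₀: μ₀ = (μ_n·τ_n − τ_data·x̄)/τ₀ = (19.5462·0.210678 − 0.199288·18.0) / 0.011390 = 0.530770/0.011390 ≈ 46.6.

μ₀ = 46.6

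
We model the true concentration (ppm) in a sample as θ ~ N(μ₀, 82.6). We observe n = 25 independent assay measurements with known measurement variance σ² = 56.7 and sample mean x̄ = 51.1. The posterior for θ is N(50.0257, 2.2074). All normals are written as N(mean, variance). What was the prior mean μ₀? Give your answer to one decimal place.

With known observation variance, the Normal–Normal posterior has precision τ_n = τ₀ + n/σ² and mean μ_n = (τ₀μ₀ + (n/σ²)x̄)/τ_n.
Here τ₀ = 1/82.6 = 0.012107 and τ_data = 25/56.7 = 0.440917, so τ_n = 0.453024.
Rearranging for μ₀: μ₀ = (μ_n·τ_n − τ_data·x̄)/τ₀ = (50.0257·0.453024 − 0.440917·51.1) / 0.012107 = 0.131984/0.012107 ≈ 10.9.

μ₀ = 10.9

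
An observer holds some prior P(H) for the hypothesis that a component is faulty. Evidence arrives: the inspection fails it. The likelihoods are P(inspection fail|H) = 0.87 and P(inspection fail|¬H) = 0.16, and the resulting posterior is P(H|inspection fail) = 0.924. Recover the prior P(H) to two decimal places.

Bayes' rule in odds form gives O(H|E) = O(H)·[P(E|H)/P(E|¬H)], hence O(H) = O(H|E)/LR.
Posterior odds = 0.924/(1−0.924) = 12.1579. LR = 0.87/0.16 = 5.4375.
Prior odds = 12.1579/5.4375 = 2.2359, so P(H) = 2.2359/(1+2.2359) ≈ 0.69.

P(H) = 0.69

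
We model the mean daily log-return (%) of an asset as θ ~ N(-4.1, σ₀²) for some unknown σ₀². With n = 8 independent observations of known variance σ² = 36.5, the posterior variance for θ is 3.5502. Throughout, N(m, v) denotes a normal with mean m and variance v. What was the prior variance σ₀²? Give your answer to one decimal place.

For the Normal–Normal model with known σ², precisions add: τ_n = τ₀ + n/σ².
So 1/σ₀² = 1/3.5502 − 8/36.5 = 0.281674 − 0.219178 = 0.062496.
Hence σ₀² = 1/0.062496 ≈ 16.0.

σ₀² = 16.0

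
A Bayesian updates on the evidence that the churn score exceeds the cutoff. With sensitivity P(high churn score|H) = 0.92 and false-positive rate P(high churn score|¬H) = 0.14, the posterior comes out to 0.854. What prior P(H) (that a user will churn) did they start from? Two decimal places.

Bayes' rule in odds form gives O(H|E) = O(H)·[P(E|H)/P(E|¬H)], hence O(H) = O(H|E)/LR.
Posterior odds = 0.854/(1−0.854) = 5.8493. LR = 0.92/0.14 = 6.5714.
Prior odds = 5.8493/6.5714 = 0.8901, so P(H) = 0.8901/(1+0.8901) ≈ 0.47.

P(H) = 0.47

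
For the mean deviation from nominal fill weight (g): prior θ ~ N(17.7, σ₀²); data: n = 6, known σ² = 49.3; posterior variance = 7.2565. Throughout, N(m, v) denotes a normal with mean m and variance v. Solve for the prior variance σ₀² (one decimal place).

σ₀² = 62.1

Posterior precision equals prior precision plus data precision: 1/σ_n² = 1/σ₀² + n/σ².
So 1/σ₀² = 1/7.2565 − 6/49.3 = 0.137807 − 0.121704 = 0.016103.
Hence σ₀² = 1/0.016103 ≈ 62.1.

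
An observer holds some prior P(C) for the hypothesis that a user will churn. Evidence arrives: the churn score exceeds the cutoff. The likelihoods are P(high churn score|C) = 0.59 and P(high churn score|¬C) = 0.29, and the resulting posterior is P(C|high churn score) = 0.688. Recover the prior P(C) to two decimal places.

In odds form, posterior odds = prior odds × likelihood ratio, so prior odds = posterior odds ÷ LR.
Posterior odds = 0.688/(1−0.688) = 2.2051. LR = 0.59/0.29 = 2.0345.
Prior odds = 2.2051/2.0345 = 1.0839, so P(C) = 1.0839/(1+1.0839) ≈ 0.52.

P(C) = 0.52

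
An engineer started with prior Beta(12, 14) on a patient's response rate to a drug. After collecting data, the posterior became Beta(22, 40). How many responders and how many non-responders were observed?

10 responders and 26 non-responders

Beta is conjugate to the binomial likelihood: posterior = Beta(α+s, β+f).
Match parameters: s=22−12=10, f=40−14=26.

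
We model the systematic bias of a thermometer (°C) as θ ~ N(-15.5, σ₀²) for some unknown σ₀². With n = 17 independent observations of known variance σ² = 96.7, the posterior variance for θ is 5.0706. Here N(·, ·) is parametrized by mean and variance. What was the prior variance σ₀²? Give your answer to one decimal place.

σ₀² = 46.7

For the Normal–Normal model with known σ², precisions add: τ_n = τ₀ + n/σ².
So 1/σ₀² = 1/5.0706 − 17/96.7 = 0.197215 − 0.175801 = 0.021414.
Hence σ₀² = 1/0.021414 ≈ 46.7.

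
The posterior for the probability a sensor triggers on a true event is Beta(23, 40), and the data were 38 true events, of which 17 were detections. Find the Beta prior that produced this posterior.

Beta(6, 19)

Under Beta–binomial conjugacy the posterior parameters are (α+s, β+f).
So α = 23 − 17 = 6 and β = 40 − 21 = 19.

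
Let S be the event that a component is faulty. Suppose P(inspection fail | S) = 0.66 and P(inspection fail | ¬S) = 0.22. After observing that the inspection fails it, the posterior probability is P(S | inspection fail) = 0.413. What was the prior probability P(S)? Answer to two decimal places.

In odds form, posterior odds = prior odds × likelihood ratio, so prior odds = posterior odds ÷ LR.
Posterior odds = 0.413/(1−0.413) = 0.7036. LR = 0.66/0.22 = 3.0000.
Prior odds = 0.7036/3.0000 = 0.2345, so P(S) = 0.2345/(1+0.2345) ≈ 0.19.

P(S) = 0.19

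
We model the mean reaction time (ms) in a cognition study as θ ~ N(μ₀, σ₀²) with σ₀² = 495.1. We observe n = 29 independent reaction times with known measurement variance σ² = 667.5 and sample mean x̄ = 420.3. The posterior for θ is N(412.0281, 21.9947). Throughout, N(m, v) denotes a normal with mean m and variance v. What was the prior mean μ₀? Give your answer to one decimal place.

μ₀ = 234.1

The posterior mean is a precision-weighted average: μ_n = (τ₀μ₀ + τ_data·x̄)/(τ₀+τ_data), with τ₀=1/σ₀² and τ_data=n/σ².
Here τ₀ = 1/495.1 = 0.002020 and τ_data = 29/667.5 = 0.043446, so τ_n = 0.045466.
Rearranging for μ₀: μ₀ = (μ_n·τ_n − τ_data·x̄)/τ₀ = (412.0281·0.045466 − 0.043446·420.3) / 0.002020 = 0.472916/0.002020 ≈ 234.1.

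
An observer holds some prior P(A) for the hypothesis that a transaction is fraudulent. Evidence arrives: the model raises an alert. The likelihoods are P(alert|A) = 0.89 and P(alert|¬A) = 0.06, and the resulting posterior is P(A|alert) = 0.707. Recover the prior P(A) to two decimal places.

P(A) = 0.14

In odds form, posterior odds = prior odds × likelihood ratio, so prior odds = posterior odds ÷ LR.
Posterior odds = 0.707/(1−0.707) = 2.4130. LR = 0.89/0.06 = 14.8333.
Prior odds = 2.4130/14.8333 = 0.1627, so P(A) = 0.1627/(1+0.1627) ≈ 0.14.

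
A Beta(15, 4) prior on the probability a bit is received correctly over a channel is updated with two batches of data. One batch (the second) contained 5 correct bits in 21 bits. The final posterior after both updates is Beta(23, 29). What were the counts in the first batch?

Sequential conjugate updates are equivalent to a single update on the pooled data, so total successes = posterior α − prior α and total failures = posterior β − prior β.
Total across both batches: 23−15=8 correct bits, 29−4=25 errors.
Subtract the second batch: 8−5=3 correct bits and 25−16=9 errors.

3 correct bits and 9 errors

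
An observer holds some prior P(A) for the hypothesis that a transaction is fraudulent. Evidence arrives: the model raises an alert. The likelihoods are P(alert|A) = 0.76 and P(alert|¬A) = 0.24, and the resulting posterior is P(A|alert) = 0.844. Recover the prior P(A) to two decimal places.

P(A) = 0.63

In odds form, posterior odds = prior odds × likelihood ratio, so prior odds = posterior odds ÷ LR.
Posterior odds = 0.844/(1−0.844) = 5.4103. LR = 0.76/0.24 = 3.1667.
Prior odds = 5.4103/3.1667 = 1.7085, so P(A) = 1.7085/(1+1.7085) ≈ 0.63.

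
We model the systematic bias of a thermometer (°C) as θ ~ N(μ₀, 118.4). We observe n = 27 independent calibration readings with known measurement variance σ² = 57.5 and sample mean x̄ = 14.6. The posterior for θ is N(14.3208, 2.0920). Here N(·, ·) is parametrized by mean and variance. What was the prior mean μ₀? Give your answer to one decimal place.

μ₀ = -1.2

With known observation variance, the Normal–Normal posterior has precision τ_n = τ₀ + n/σ² and mean μ_n = (τ₀μ₀ + (n/σ²)x̄)/τ_n.
Here τ₀ = 1/118.4 = 0.008446 and τ_data = 27/57.5 = 0.469565, so τ_n = 0.478011.
Rearranging for μ₀: μ₀ = (μ_n·τ_n − τ_data·x̄)/τ₀ = (14.3208·0.478011 − 0.469565·14.6) / 0.008446 = -0.010149/0.008446 ≈ -1.2.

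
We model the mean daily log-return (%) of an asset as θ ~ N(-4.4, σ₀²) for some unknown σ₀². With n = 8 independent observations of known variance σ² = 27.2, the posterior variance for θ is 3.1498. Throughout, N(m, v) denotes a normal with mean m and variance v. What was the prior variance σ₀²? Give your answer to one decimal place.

σ₀² = 42.8

Posterior precision equals prior precision plus data precision: 1/σ_n² = 1/σ₀² + n/σ².
So 1/σ₀² = 1/3.1498 − 8/27.2 = 0.317480 − 0.294118 = 0.023362.
Hence σ₀² = 1/0.023362 ≈ 42.8.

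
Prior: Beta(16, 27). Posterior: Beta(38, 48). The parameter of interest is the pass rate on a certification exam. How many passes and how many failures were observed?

A Beta(α, β) prior with s successes and f failures in binomial data gives a Beta(α+s, β+f) posterior.
So s = 38 − 16 = 22 and f = 48 − 27 = 21.

22 passes and 21 failures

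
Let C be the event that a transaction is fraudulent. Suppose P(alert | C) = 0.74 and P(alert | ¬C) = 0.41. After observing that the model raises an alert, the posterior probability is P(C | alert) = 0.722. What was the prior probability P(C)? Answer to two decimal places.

P(C) = 0.59

Bayes' rule in odds form gives O(C|E) = O(C)·[P(E|C)/P(E|¬C)], hence O(C) = O(C|E)/LR.
Posterior odds = 0.722/(1−0.722) = 2.5971. LR = 0.74/0.41 = 1.8049.
Prior odds = 2.5971/1.8049 = 1.4389, so P(C) = 1.4389/(1+1.4389) ≈ 0.59.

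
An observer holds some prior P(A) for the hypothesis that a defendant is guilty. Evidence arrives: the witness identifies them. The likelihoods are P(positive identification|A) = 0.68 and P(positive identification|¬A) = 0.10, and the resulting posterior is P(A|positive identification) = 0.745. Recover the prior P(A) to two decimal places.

In odds form, posterior odds = prior odds × likelihood ratio, so prior odds = posterior odds ÷ LR.
Posterior odds = 0.745/(1−0.745) = 2.9216. LR = 0.68/0.10 = 6.8000.
Prior odds = 2.9216/6.8000 = 0.4296, so P(A) = 0.4296/(1+0.4296) ≈ 0.30.

P(A) = 0.30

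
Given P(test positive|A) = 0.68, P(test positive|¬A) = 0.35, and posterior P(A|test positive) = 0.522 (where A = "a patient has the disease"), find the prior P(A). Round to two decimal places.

In odds form, posterior odds = prior odds × likelihood ratio, so prior odds = posterior odds ÷ LR.
Posterior odds = 0.522/(1−0.522) = 1.0921. LR = 0.68/0.35 = 1.9429.
Prior odds = 1.0921/1.9429 = 0.5621, so P(A) = 0.5621/(1+0.5621) ≈ 0.36.

P(A) = 0.36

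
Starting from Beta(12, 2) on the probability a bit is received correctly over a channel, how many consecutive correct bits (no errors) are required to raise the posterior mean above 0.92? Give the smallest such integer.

After k correct bits and 0 errors the posterior is Beta(12+k, 2), with mean (12+k)/(12+2+k).
Set (12+k)/(14+k) > 0.92 and solve: k > (0.92·14 − 12)/(1 − 0.92) = 11.000.
The smallest integer exceeding 11.000 is 12, and checking k=12: (24)/(26) = 0.9231 > 0.92.

k = 12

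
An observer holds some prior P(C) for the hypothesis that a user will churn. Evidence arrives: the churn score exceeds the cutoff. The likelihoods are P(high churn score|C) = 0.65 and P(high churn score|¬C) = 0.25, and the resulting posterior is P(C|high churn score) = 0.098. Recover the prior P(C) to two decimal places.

Bayes' rule in odds form gives O(C|E) = O(C)·[P(E|C)/P(E|¬C)], hence O(C) = O(C|E)/LR.
Posterior odds = 0.098/(1−0.098) = 0.1086. LR = 0.65/0.25 = 2.6000.
Prior odds = 0.1086/2.6000 = 0.0418, so P(C) = 0.0418/(1+0.0418) ≈ 0.04.

P(C) = 0.04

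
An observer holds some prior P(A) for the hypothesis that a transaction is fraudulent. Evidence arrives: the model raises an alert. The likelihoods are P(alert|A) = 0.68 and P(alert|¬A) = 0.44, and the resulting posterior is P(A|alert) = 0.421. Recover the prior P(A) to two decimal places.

P(A) = 0.32

In odds form, posterior odds = prior odds × likelihood ratio, so prior odds = posterior odds ÷ LR.
Posterior odds = 0.421/(1−0.421) = 0.7271. LR = 0.68/0.44 = 1.5455.
Prior odds = 0.7271/1.5455 = 0.4705, so P(A) = 0.4705/(1+0.4705) ≈ 0.32.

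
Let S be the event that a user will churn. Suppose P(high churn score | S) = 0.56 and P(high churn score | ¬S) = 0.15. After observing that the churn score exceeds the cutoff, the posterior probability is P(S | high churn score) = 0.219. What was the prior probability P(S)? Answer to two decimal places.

In odds form, posterior odds = prior odds × likelihood ratio, so prior odds = posterior odds ÷ LR.
Posterior odds = 0.219/(1−0.219) = 0.2804. LR = 0.56/0.15 = 3.7333.
Prior odds = 0.2804/3.7333 = 0.0751, so P(S) = 0.0751/(1+0.0751) ≈ 0.07.

P(S) = 0.07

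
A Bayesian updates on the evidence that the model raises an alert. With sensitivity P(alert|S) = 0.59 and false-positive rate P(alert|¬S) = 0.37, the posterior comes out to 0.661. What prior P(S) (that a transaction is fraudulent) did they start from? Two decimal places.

In odds form, posterior odds = prior odds × likelihood ratio, so prior odds = posterior odds ÷ LR.
Posterior odds = 0.661/(1−0.661) = 1.9499. LR = 0.59/0.37 = 1.5946.
Prior odds = 1.9499/1.5946 = 1.2228, so P(S) = 1.2228/(1+1.2228) ≈ 0.55.

P(S) = 0.55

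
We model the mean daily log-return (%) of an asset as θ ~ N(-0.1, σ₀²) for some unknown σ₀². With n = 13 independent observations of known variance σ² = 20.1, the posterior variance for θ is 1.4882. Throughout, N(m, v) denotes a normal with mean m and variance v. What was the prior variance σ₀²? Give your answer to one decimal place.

For the Normal–Normal model with known σ², precisions add: τ_n = τ₀ + n/σ².
So 1/σ₀² = 1/1.4882 − 13/20.1 = 0.671953 − 0.646766 = 0.025187.
Hence σ₀² = 1/0.025187 ≈ 39.7.

σ₀² = 39.7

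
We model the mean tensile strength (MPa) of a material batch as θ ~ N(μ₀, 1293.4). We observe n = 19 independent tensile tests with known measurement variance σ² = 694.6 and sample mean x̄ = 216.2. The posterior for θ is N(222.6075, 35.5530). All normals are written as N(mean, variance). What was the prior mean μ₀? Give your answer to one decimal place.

The posterior mean is a precision-weighted average: μ_n = (τ₀μ₀ + τ_data·x̄)/(τ₀+τ_data), with τ₀=1/σ₀² and τ_data=n/σ².
Here τ₀ = 1/1293.4 = 0.000773 and τ_data = 19/694.6 = 0.027354, so τ_n = 0.028127.
Rearranging for μ₀: μ₀ = (μ_n·τ_n − τ_data·x̄)/τ₀ = (222.6075·0.028127 − 0.027354·216.2) / 0.000773 = 0.347346/0.000773 ≈ 449.3.

μ₀ = 449.3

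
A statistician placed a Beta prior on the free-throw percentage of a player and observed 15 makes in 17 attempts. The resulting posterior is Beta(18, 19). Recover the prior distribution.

Beta(3, 17)

Beta is conjugate to the binomial likelihood: posterior = Beta(α+s, β+f).
Subtract the data counts: 18−15=3, 19−2=17.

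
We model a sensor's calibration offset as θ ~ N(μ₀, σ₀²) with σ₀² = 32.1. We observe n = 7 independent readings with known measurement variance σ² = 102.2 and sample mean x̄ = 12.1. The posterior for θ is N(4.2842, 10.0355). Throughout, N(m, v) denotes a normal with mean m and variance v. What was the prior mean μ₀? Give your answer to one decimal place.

The posterior mean is a precision-weighted average: μ_n = (τ₀μ₀ + τ_data·x̄)/(τ₀+τ_data), with τ₀=1/σ₀² and τ_data=n/σ².
Here τ₀ = 1/32.1 = 0.031153 and τ_data = 7/102.2 = 0.068493, so τ_n = 0.099646.
Rearranging for μ₀: μ₀ = (μ_n·τ_n − τ_data·x̄)/τ₀ = (4.2842·0.099646 − 0.068493·12.1) / 0.031153 = -0.401862/0.031153 ≈ -12.9.

μ₀ = -12.9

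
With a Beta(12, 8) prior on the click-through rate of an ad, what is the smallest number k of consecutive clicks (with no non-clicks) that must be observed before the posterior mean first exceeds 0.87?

After k clicks and 0 non-clicks the posterior is Beta(12+k, 8), with mean (12+k)/(12+8+k).
Set (12+k)/(20+k) > 0.87 and solve: k > (0.87·20 − 12)/(1 − 0.87) = 41.538.
The smallest integer exceeding 41.538 is 42, and checking k=42: (54)/(62) = 0.8710 > 0.87.

k = 42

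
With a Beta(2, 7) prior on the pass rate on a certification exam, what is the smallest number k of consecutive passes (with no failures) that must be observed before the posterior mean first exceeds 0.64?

After k passes and 0 failures the posterior is Beta(2+k, 7), with mean (2+k)/(2+7+k).
Set (2+k)/(9+k) > 0.64 and solve: k > (0.64·9 − 2)/(1 − 0.64) = 10.444.
The smallest integer exceeding 10.444 is 11, and checking k=11: (13)/(20) = 0.6500 > 0.64.

k = 11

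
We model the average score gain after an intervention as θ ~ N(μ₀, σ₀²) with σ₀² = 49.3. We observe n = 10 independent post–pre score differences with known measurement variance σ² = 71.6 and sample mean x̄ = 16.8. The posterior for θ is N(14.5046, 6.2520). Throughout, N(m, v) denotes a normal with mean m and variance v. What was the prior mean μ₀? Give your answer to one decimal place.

μ₀ = -1.3

With known observation variance, the Normal–Normal posterior has precision τ_n = τ₀ + n/σ² and mean μ_n = (τ₀μ₀ + (n/σ²)x̄)/τ_n.
Here τ₀ = 1/49.3 = 0.020284 and τ_data = 10/71.6 = 0.139665, so τ_n = 0.159949.
Rearranging for μ₀: μ₀ = (μ_n·τ_n − τ_data·x̄)/τ₀ = (14.5046·0.159949 − 0.139665·16.8) / 0.020284 = -0.026376/0.020284 ≈ -1.3.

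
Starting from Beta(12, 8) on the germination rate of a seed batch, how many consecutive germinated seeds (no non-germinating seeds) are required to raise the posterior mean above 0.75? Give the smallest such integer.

After k germinated seeds and 0 non-germinating seeds the posterior is Beta(12+k, 8), with mean (12+k)/(12+8+k).
Set (12+k)/(20+k) > 0.75 and solve: k > (0.75·20 − 12)/(1 − 0.75) = 12.000.
The smallest integer exceeding 12.000 is 13.

k = 13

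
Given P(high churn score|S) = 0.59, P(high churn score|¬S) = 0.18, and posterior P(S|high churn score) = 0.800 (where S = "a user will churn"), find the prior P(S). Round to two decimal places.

In odds form, posterior odds = prior odds × likelihood ratio, so prior odds = posterior odds ÷ LR.
Posterior odds = 0.800/(1−0.800) = 4.0000. LR = 0.59/0.18 = 3.2778.
Prior odds = 4.0000/3.2778 = 1.2203, so P(S) = 1.2203/(1+1.2203) ≈ 0.55.

P(S) = 0.55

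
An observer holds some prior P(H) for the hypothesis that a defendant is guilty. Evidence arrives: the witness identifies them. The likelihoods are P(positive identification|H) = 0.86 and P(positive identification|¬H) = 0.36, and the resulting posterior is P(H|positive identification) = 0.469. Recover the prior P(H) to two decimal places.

P(H) = 0.27

Bayes' rule in odds form gives O(H|E) = O(H)·[P(E|H)/P(E|¬H)], hence O(H) = O(H|E)/LR.
Posterior odds = 0.469/(1−0.469) = 0.8832. LR = 0.86/0.36 = 2.3889.
Prior odds = 0.8832/2.3889 = 0.3697, so P(H) = 0.3697/(1+0.3697) ≈ 0.27.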